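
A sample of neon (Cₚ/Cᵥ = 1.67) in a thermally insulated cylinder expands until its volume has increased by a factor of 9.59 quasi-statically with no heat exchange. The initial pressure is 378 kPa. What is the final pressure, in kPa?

P₂ ≈ 8.67 kPa

Since PV^γ is constant along a reversible adiabat, P₂ = P₁ (V₁/V₂)^γ.
P₂ = 378 × (1/9.59)^(1.67) = 8.667 kPa.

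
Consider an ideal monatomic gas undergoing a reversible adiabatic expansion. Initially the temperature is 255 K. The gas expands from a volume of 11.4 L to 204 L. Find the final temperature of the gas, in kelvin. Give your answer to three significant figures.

T₂ ≈ 37.3 K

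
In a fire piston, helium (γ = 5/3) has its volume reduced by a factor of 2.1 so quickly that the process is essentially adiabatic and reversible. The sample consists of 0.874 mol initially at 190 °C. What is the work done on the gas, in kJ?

Adiabatic: T₁V₁^(γ−1) = T₂V₂^(γ−1) ⇒ T₂ = T₁ (V₁/V₂)^(γ−1).
T₁ = 190 °C = 463.1 K.
T₂ = 463.1 × 2.1^(2/3) = 759.5 K.
Q = 0, so ΔU = W_on_gas = nCᵥΔT with Cᵥ = R/(γ−1) = 12.47 J/(mol·K).
ΔU = 0.874 × 12.47 × (759.5 − 463.1) = 3230 J.

W ≈ 3.23 kJ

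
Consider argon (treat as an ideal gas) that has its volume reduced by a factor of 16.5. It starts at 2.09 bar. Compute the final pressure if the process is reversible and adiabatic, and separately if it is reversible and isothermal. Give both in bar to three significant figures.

adiabatic: 224 bar; isothermal: 34.5 bar

For a monatomic ideal gas γ = 5/3.
Isothermal: P₂ = P₁(V₁/V₂) = 2.09×16.5 = 34.48 bar.
Adiabatic: P₂ = P₁(V₁/V₂)^γ = 2.09×16.5^(5/3) = 223.5 bar.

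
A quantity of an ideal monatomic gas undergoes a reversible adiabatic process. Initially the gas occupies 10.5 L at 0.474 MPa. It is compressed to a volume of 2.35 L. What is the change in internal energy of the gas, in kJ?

γ = 5/3 for a monatomic ideal gas.
P₂ = P₁(V₁/V₂)^γ = 0.474×(10.5/2.35)^(5/3) = 5.745 MPa.
For a reversible adiabat, W_by_gas = (P₁V₁ − P₂V₂)/(γ−1).
W_by = (474000×0.0105 − 5.745×10^6×0.00235) / (2/3) = -12790 J.
Q = 0 ⇒ ΔU = −W_by = 12790 J.

ΔU ≈ 12.8 kJ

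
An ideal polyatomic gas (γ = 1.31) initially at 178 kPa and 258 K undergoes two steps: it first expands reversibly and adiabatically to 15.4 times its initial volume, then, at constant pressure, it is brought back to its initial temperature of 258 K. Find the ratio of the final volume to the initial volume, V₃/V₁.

V₃/V₁ ≈ 35.9

Adiabatic step: V₂/V₁ = 15.4; T₂ = T₁·(1/15.4)^(0.31) = 110.5 K.
Isobaric step: V₃/V₂ = T₃/T₂ = 258/110.5.
V₃/V₁ = (V₂/V₁)(V₃/V₂) = 15.4 × (258/110.5) = 35.95.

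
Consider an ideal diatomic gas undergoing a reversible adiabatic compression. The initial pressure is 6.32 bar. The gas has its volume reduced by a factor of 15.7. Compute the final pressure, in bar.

Since PV^γ is constant along a reversible adiabat, P₂ = P₁ (V₁/V₂)^γ.
For a diatomic ideal gas γ = 7/5.
P₂ = 6.32 × 15.7^(7/5) = 298.5 bar.

P₂ ≈ 299 bar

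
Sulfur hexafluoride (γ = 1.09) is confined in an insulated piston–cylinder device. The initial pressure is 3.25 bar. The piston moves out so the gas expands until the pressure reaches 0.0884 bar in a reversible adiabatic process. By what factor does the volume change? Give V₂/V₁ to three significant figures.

V₂/V₁ ≈ 27.3

From PV^γ = const, V₂/V₁ = (P₁/P₂)^(1/γ).
V₂/V₁ = (3.25/0.0884)^(0.917) = 27.3.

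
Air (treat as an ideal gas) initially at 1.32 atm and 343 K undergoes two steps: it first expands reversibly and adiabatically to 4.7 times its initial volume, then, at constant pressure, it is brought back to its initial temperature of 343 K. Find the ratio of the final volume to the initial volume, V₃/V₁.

V₃/V₁ ≈ 8.73

For a diatomic ideal gas γ = 7/5.
Adiabatic step: V₂/V₁ = 4.7; T₂ = T₁·(1/4.7)^(2/5) = 184.7 K.
Isobaric step: V₃/V₂ = T₃/T₂ = 343/184.7.
V₃/V₁ = (V₂/V₁)(V₃/V₂) = 4.7 × (343/184.7) = 8.728.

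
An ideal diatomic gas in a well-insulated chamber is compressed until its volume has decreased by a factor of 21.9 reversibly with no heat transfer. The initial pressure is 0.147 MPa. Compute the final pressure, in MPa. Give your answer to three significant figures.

P₂ ≈ 11.1 MPa

Since PV^γ is constant along a reversible adiabat, P₂ = P₁ (V₁/V₂)^γ.
For a diatomic ideal gas γ = 7/5.
P₂ = 0.147 × 21.9^(7/5) = 11.06 MPa.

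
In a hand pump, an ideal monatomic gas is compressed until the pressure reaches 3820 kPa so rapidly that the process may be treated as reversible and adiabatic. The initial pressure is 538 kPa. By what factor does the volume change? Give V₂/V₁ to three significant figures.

From PV^γ = const, V₂/V₁ = (P₁/P₂)^(1/γ).
For a monatomic ideal gas γ = 5/3.
V₂/V₁ = (538/3820)^(3/5) = 0.3085.

V₂/V₁ ≈ 0.308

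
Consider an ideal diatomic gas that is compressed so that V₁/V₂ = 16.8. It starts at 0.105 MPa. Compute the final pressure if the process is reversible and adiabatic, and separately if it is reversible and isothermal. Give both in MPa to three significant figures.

For a diatomic ideal gas γ = 7/5.
Isothermal: P₂ = P₁(V₁/V₂) = 0.105×16.8 = 1.764 MPa.
Adiabatic: P₂ = P₁(V₁/V₂)^γ = 0.105×16.8^(7/5) = 5.453 MPa.

adiabatic: 5.45 MPa; isothermal: 1.76 MPa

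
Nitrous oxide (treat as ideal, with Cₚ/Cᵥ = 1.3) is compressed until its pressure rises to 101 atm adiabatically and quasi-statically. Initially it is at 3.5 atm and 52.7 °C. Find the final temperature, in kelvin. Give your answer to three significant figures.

Along an adiabat T P^((1−γ)/γ) is constant, so T₂ = T₁ (P₂/P₁)^((γ−1)/γ).
T₁ = 52.7 °C = 325.8 K.
T₂ = 325.8 × (101/3.5)^(0.231) = 707.9 K.

T₂ ≈ 708 K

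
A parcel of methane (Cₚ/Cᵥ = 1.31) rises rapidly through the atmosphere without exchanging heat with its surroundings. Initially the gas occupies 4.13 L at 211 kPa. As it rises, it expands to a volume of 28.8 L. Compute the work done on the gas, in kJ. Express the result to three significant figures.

W ≈ -1.27 kJ

P₂ = P₁(V₁/V₂)^γ = 211×(4.13/28.8)^(1.31) = 16.57 kPa.
For a reversible adiabat, W_by_gas = (P₁V₁ − P₂V₂)/(γ−1).
W_by = (211000×0.00413 − 16570×0.0288) / (0.31) = 1271 J.
W_on_gas = −W_by = -1271 J.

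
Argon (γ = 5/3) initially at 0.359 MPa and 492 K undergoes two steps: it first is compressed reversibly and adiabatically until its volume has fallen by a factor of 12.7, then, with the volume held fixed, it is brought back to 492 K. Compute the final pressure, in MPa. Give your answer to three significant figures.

P₃ ≈ 4.56 MPa

Adiabatic step (PV^γ = const): P₂ = 0.359×12.7^(5/3) = 24.82 MPa; T₂ = 492×12.7^(2/3) = 2678 K.
Isochoric: P₃ = P₂(T₃/T₂) = 24.82 × (492/2678) = 4.559 MPa.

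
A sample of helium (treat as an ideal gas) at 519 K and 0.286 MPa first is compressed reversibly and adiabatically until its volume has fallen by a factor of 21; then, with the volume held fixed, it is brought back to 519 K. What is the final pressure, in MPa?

For a monatomic ideal gas γ = 5/3.
Adiabatic step (PV^γ = const): P₂ = 0.286×21^(5/3) = 45.72 MPa; T₂ = 519×21^(2/3) = 3950 K.
Isochoric: P₃ = P₂(T₃/T₂) = 45.72 × (519/3950) = 6.006 MPa.

P₃ ≈ 6.01 MPa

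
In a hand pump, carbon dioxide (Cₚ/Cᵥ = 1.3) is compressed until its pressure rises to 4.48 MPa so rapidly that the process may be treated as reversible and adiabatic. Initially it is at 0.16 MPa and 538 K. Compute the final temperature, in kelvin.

Along an adiabat T P^((1−γ)/γ) is constant, so T₂ = T₁ (P₂/P₁)^((γ−1)/γ).
T₂ = 538 × (4.48/0.16)^(0.231) = 1161 K.

T₂ ≈ 1160 K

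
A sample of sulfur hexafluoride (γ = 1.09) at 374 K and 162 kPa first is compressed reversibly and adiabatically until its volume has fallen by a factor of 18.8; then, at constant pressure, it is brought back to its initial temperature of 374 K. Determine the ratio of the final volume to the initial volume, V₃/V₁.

Adiabatic step: V₂/V₁ = 0.05319; T₂ = T₁·18.8^(0.09) = 487 K.
Isobaric step: V₃/V₂ = T₃/T₂ = 374/487.
V₃/V₁ = (V₂/V₁)(V₃/V₂) = 0.05319 × (374/487) = 0.04085.

V₃/V₁ ≈ 0.0408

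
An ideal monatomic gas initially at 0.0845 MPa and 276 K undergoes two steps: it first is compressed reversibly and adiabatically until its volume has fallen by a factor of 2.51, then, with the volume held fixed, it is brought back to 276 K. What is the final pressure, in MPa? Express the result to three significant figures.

P₃ ≈ 0.212 MPa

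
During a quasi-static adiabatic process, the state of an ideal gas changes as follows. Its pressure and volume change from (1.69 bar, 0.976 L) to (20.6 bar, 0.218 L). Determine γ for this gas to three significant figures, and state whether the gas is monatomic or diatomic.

PV^γ = const ⇒ γ = ln(P₂/P₁) / ln(V₁/V₂).
γ = ln(20.6/1.69) / ln(0.976/0.218) = 1.668.
γ ≈ 1.67 is close to 5/3, so the gas is monatomic.

γ ≈ 1.67; monatomic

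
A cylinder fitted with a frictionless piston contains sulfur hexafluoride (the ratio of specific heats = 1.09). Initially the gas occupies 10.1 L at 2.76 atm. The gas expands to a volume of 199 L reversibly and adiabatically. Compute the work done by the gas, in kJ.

W ≈ 7.38 kJ

P₂ = P₁(V₁/V₂)^γ = 2.76×(10.1/199)^(1.09) = 0.1071 atm.
For a reversible adiabat, W_by_gas = (P₁V₁ − P₂V₂)/(γ−1).
W_by = (279700×0.0101 − 10850×0.199) / (0.09) = 7385 J.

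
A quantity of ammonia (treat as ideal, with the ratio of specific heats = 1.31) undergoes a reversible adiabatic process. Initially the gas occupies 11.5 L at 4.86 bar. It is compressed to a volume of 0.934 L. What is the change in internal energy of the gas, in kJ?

ΔU ≈ 21.2 kJ

P₂ = P₁(V₁/V₂)^γ = 4.86×(11.5/0.934)^(1.31) = 130.3 bar.
For a reversible adiabat, W_by_gas = (P₁V₁ − P₂V₂)/(γ−1).
W_by = (486000×0.0115 − 1.303×10^7×0.000934) / (0.31) = -21230 J.
Q = 0 ⇒ ΔU = −W_by = 21230 J.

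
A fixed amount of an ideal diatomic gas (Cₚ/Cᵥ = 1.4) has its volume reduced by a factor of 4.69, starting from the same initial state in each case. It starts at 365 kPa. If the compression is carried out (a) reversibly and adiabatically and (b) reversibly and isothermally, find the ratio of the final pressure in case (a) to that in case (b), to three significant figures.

P_adiabatic / P_isothermal ≈ 1.86

Isothermal: P_b = P₁(V₁/V₂) = 365×4.69.
Adiabatic: P_a = P₁(V₁/V₂)^γ = 365×4.69^(1.4).
P_a/P_b = (V₁/V₂)^(γ−1) = 4.69^(0.4) = 1.856.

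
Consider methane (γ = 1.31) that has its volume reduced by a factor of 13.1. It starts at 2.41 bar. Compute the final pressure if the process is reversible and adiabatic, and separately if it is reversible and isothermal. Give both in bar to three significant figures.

adiabatic: 70.1 bar; isothermal: 31.6 bar

Isothermal: P₂ = P₁(V₁/V₂) = 2.41×13.1 = 31.57 bar.
Adiabatic: P₂ = P₁(V₁/V₂)^γ = 2.41×13.1^(1.31) = 70.09 bar.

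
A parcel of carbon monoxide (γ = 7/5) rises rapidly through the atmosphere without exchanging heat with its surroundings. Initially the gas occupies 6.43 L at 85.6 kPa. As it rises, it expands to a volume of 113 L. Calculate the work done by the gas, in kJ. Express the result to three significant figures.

W ≈ 0.939 kJ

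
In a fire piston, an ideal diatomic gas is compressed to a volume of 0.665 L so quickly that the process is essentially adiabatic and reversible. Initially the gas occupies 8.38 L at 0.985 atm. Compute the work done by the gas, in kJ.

γ = 7/5 for a diatomic ideal gas.
P₂ = P₁(V₁/V₂)^γ = 0.985×(8.38/0.665)^(7/5) = 34.2 atm.
For a reversible adiabat, W_by_gas = (P₁V₁ − P₂V₂)/(γ−1).
W_by = (99810×0.00838 − 3.465×10^6×0.000665) / (2/5) = -3670 J.

W ≈ -3.67 kJ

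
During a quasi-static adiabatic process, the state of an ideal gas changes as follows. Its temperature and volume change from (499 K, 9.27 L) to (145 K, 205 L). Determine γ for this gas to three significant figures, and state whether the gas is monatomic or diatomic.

γ ≈ 1.40; diatomic

TV^(γ−1) = const ⇒ γ − 1 = ln(T₂/T₁) / ln(V₁/V₂).
γ = 1 + ln(145/499) / ln(9.27/205) = 1.399.
γ ≈ 1.40 is close to 7/5, so the gas is diatomic.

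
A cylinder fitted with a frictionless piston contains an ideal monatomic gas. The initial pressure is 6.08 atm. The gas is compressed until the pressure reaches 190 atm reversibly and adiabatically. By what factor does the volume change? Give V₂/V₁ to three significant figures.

V₂/V₁ ≈ 0.127

From PV^γ = const, V₂/V₁ = (P₁/P₂)^(1/γ).
For a monatomic ideal gas γ = 5/3.
V₂/V₁ = (6.08/190)^(3/5) = 0.1268.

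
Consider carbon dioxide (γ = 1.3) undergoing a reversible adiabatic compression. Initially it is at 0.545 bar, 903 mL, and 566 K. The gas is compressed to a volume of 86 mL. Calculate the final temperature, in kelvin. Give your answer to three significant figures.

For a reversible adiabat TV^(γ−1) is constant, so T₂ = T₁ (V₁/V₂)^(γ−1).
T₂ = 566 × (903/86)^(0.3) = 1146 K.

T₂ ≈ 1150 K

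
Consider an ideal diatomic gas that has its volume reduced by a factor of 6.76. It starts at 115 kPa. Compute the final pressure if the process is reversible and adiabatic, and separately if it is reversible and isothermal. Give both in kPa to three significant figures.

For a diatomic ideal gas γ = 7/5.
Isothermal: P₂ = P₁(V₁/V₂) = 115×6.76 = 777.4 kPa.
Adiabatic: P₂ = P₁(V₁/V₂)^γ = 115×6.76^(7/5) = 1670 kPa.

adiabatic: 1670 kPa; isothermal: 777 kPa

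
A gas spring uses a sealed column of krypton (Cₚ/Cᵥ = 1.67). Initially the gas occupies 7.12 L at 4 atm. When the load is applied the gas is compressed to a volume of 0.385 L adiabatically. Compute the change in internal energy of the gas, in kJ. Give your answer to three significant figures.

ΔU ≈ 26.1 kJ

P₂ = P₁(V₁/V₂)^γ = 4×(7.12/0.385)^(1.67) = 522.4 atm.
For a reversible adiabat, W_by_gas = (P₁V₁ − P₂V₂)/(γ−1).
W_by = (405300×0.00712 − 5.293×10^7×0.000385) / (0.67) = -26110 J.
Q = 0 ⇒ ΔU = −W_by = 26110 J.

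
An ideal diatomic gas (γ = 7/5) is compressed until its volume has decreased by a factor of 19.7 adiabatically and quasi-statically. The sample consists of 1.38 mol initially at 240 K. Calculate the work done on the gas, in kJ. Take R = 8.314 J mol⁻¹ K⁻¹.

For a reversible adiabat TV^(γ−1) is constant, so T₂ = T₁ (V₁/V₂)^(γ−1).
T₂ = 240 × 19.7^(2/5) = 790.7 K.
Q = 0, so ΔU = W_on_gas = nCᵥΔT with Cᵥ = R/(γ−1) = 20.79 J/(mol·K).
ΔU = 1.38 × 20.79 × (790.7 − 240) = 15800 J.

W ≈ 15.8 kJ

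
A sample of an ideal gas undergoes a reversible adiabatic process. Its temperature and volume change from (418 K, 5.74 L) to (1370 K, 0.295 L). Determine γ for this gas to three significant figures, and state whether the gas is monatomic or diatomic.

γ ≈ 1.40; diatomic

TV^(γ−1) = const ⇒ γ − 1 = ln(T₂/T₁) / ln(V₁/V₂).
γ = 1 + ln(1370/418) / ln(5.74/0.295) = 1.4.
γ ≈ 1.40 is close to 7/5, so the gas is diatomic.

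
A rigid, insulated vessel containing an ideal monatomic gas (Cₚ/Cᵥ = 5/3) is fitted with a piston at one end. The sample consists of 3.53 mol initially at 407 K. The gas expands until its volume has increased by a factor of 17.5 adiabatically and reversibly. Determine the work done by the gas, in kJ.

W ≈ 15.3 kJ

For a reversible adiabat TV^(γ−1) is constant, so T₂ = T₁ (V₁/V₂)^(γ−1).
T₂ = 407 × (1/17.5)^(2/3) = 60.38 K.
Q = 0, so ΔU = W_on_gas = nCᵥΔT with Cᵥ = R/(γ−1) = 12.47 J/(mol·K).
ΔU = 3.53 × 12.47 × (60.38 − 407) = -15260 J.
Work done by the gas = −ΔU = 15260 J.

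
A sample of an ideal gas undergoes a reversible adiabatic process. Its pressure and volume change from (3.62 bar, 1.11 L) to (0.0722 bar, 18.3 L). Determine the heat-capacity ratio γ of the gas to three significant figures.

γ ≈ 1.40

PV^γ = const ⇒ γ = ln(P₂/P₁) / ln(V₁/V₂).
γ = ln(0.0722/3.62) / ln(1.11/18.3) = 1.397.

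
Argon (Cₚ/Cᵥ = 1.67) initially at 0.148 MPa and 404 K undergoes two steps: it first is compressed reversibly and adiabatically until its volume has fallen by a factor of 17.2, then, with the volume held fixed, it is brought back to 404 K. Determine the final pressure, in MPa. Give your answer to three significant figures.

P₃ ≈ 2.55 MPa

Adiabatic step (PV^γ = const): P₂ = 0.148×17.2^(1.67) = 17.12 MPa; T₂ = 404×17.2^(0.67) = 2718 K.
Isochoric: P₃ = P₂(T₃/T₂) = 17.12 × (404/2718) = 2.546 MPa.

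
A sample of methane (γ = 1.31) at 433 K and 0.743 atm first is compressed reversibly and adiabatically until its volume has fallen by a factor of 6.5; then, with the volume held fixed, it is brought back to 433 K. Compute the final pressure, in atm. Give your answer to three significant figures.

P₃ ≈ 4.83 atm

Adiabatic step (PV^γ = const): P₂ = 0.743×6.5^(1.31) = 8.628 atm; T₂ = 433×6.5^(0.31) = 773.6 K.
Isochoric: P₃ = P₂(T₃/T₂) = 8.628 × (433/773.6) = 4.83 atm.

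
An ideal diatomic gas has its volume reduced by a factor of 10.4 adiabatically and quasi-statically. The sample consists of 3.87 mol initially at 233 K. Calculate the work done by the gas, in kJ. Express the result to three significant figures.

W ≈ -29.1 kJ

For a reversible adiabat TV^(γ−1) is constant, so T₂ = T₁ (V₁/V₂)^(γ−1).
γ = 7/5 for a diatomic ideal gas, so γ−1 = 2/5.
T₂ = 233 × 10.4^(2/5) = 594.5 K.
Q = 0, so ΔU = W_on_gas = nCᵥΔT with Cᵥ = R/(γ−1) = 20.79 J/(mol·K).
ΔU = 3.87 × 20.79 × (594.5 − 233) = 29080 J.
Work done by the gas = −ΔU = -29080 J.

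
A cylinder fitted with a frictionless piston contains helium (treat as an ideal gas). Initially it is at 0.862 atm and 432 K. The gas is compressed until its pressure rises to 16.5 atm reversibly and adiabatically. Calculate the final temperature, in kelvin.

T₂ ≈ 1410 K

Adiabatic: T₂/T₁ = (P₂/P₁)^((γ−1)/γ).
For a monatomic ideal gas γ = 5/3, so (γ−1)/γ = 2/5.
T₂ = 432 × (16.5/0.862)^(2/5) = 1407 K.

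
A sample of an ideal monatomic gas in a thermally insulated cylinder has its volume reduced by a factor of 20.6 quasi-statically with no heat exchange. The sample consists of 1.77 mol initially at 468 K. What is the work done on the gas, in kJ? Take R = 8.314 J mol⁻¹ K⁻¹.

W ≈ 67.3 kJ

Adiabatic: T₁V₁^(γ−1) = T₂V₂^(γ−1) ⇒ T₂ = T₁ (V₁/V₂)^(γ−1).
γ = 5/3 for a monatomic ideal gas, so γ−1 = 2/3.
T₂ = 468 × 20.6^(2/3) = 3517 K.
Q = 0, so ΔU = W_on_gas = nCᵥΔT with Cᵥ = R/(γ−1) = 12.47 J/(mol·K).
ΔU = 1.77 × 12.47 × (3517 − 468) = 67300 J.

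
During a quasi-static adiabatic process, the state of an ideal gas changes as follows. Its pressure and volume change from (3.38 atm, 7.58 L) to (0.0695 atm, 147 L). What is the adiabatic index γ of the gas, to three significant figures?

PV^γ = const ⇒ γ = ln(P₂/P₁) / ln(V₁/V₂).
γ = ln(0.0695/3.38) / ln(7.58/147) = 1.31.

γ ≈ 1.31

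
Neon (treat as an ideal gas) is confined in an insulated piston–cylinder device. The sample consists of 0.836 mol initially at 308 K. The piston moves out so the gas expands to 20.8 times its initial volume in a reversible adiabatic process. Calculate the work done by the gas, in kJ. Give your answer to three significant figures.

Adiabatic: T₁V₁^(γ−1) = T₂V₂^(γ−1) ⇒ T₂ = T₁ (V₁/V₂)^(γ−1).
γ = 5/3 for a monatomic ideal gas, so γ−1 = 2/3.
T₂ = 308 × (1/20.8)^(2/3) = 40.72 K.
Q = 0, so ΔU = W_on_gas = nCᵥΔT with Cᵥ = R/(γ−1) = 12.47 J/(mol·K).
ΔU = 0.836 × 12.47 × (40.72 − 308) = -2787 J.
Work done by the gas = −ΔU = 2787 J.

W ≈ 2.79 kJ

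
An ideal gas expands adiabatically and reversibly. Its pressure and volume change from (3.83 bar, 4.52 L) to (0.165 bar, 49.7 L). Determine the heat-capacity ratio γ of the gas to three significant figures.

PV^γ = const ⇒ γ = ln(P₂/P₁) / ln(V₁/V₂).
γ = ln(0.165/3.83) / ln(4.52/49.7) = 1.312.

γ ≈ 1.31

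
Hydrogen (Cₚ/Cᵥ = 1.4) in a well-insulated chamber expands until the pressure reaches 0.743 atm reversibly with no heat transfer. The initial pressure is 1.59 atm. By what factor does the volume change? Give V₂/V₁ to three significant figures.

V₂/V₁ ≈ 1.72

From PV^γ = const, V₂/V₁ = (P₁/P₂)^(1/γ).
V₂/V₁ = (1.59/0.743)^(0.714) = 1.722.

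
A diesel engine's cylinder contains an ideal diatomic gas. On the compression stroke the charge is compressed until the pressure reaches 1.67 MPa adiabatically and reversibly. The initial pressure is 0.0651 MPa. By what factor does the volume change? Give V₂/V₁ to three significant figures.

From PV^γ = const, V₂/V₁ = (P₁/P₂)^(1/γ).
For a diatomic ideal gas γ = 7/5.
V₂/V₁ = (0.0651/1.67)^(5/7) = 0.09851.

V₂/V₁ ≈ 0.0985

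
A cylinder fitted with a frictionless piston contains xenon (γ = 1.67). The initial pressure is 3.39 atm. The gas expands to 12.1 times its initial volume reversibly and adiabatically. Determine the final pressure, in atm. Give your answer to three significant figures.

P₂ ≈ 0.0527 atm

Adiabatic: P₁V₁^γ = P₂V₂^γ ⇒ P₂ = P₁ (V₁/V₂)^γ.
P₂ = 3.39 × (1/12.1)^(1.67) = 0.05272 atm.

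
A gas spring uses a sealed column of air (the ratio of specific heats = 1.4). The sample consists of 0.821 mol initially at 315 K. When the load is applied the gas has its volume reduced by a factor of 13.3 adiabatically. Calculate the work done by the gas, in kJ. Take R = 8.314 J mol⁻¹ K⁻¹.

Adiabatic: T₁V₁^(γ−1) = T₂V₂^(γ−1) ⇒ T₂ = T₁ (V₁/V₂)^(γ−1).
T₂ = 315 × 13.3^(0.4) = 886.9 K.
Q = 0, so ΔU = W_on_gas = nCᵥΔT with Cᵥ = R/(γ−1) = 20.79 J/(mol·K).
ΔU = 0.821 × 20.79 × (886.9 − 315) = 9758 J.
Work done by the gas = −ΔU = -9758 J.

W ≈ -9.76 kJ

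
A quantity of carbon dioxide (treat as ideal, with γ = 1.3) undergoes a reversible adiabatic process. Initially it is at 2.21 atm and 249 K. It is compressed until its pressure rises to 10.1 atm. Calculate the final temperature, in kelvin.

Along an adiabat T P^((1−γ)/γ) is constant, so T₂ = T₁ (P₂/P₁)^((γ−1)/γ).
T₂ = 249 × (10.1/2.21)^(0.231) = 353.6 K.

T₂ ≈ 354 K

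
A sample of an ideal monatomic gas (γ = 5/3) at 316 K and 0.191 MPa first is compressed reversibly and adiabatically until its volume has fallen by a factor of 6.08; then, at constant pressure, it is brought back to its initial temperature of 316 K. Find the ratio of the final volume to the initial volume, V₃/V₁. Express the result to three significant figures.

V₃/V₁ ≈ 0.0494

Adiabatic step: V₂/V₁ = 0.1645; T₂ = T₁·6.08^(2/3) = 1053 K.
Isobaric step: V₃/V₂ = T₃/T₂ = 316/1053.
V₃/V₁ = (V₂/V₁)(V₃/V₂) = 0.1645 × (316/1053) = 0.04937.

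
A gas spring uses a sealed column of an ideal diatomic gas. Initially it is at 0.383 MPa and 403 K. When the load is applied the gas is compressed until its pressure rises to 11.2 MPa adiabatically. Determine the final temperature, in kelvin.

T₂ ≈ 1060 K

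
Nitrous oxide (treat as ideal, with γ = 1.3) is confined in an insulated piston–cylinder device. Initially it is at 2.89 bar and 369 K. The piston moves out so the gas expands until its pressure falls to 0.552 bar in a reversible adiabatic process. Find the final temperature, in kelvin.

T₂ ≈ 252 K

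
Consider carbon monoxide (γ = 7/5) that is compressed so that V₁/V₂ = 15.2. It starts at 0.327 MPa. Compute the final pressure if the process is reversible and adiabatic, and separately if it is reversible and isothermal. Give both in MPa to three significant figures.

Isothermal: P₂ = P₁(V₁/V₂) = 0.327×15.2 = 4.97 MPa.
Adiabatic: P₂ = P₁(V₁/V₂)^γ = 0.327×15.2^(7/5) = 14.76 MPa.

adiabatic: 14.8 MPa; isothermal: 4.97 MPa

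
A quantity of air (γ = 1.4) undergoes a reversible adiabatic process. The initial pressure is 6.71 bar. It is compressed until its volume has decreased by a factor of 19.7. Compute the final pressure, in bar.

Since PV^γ is constant along a reversible adiabat, P₂ = P₁ (V₁/V₂)^γ.
P₂ = 6.71 × 19.7^(1.4) = 435.5 bar.

P₂ ≈ 435 bar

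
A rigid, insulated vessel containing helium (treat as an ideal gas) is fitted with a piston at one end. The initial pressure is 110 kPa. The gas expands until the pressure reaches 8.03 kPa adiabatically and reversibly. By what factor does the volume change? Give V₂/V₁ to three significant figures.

V₂/V₁ ≈ 4.81

From PV^γ = const, V₂/V₁ = (P₁/P₂)^(1/γ).
For a monatomic ideal gas γ = 5/3.
V₂/V₁ = (110/8.03)^(3/5) = 4.808.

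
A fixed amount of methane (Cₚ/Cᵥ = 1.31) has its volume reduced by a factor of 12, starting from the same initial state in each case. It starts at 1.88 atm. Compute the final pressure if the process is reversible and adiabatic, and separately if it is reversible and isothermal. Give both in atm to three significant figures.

adiabatic: 48.7 atm; isothermal: 22.6 atm

Isothermal: P₂ = P₁(V₁/V₂) = 1.88×12 = 22.56 atm.
Adiabatic: P₂ = P₁(V₁/V₂)^γ = 1.88×12^(1.31) = 48.74 atm.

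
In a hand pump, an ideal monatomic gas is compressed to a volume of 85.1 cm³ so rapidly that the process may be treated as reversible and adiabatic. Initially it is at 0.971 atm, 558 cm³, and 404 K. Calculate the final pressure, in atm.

Adiabatic: P₁V₁^γ = P₂V₂^γ ⇒ P₂ = P₁ (V₁/V₂)^γ.
γ = 5/3 for a monatomic ideal gas.
P₂ = 0.971 × (558/85.1)^(5/3) = 22.3 atm.

P₂ ≈ 22.3 atm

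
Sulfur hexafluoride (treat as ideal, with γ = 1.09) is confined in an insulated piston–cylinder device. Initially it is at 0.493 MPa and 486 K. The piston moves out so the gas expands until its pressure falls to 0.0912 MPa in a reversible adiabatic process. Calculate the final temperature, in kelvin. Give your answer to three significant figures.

Along an adiabat T P^((1−γ)/γ) is constant, so T₂ = T₁ (P₂/P₁)^((γ−1)/γ).
T₂ = 486 × (0.0912/0.493)^(0.0826) = 422.8 K.

T₂ ≈ 423 K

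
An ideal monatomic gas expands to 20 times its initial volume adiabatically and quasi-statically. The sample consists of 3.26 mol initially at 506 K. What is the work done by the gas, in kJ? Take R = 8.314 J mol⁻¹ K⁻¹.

W ≈ 17.8 kJ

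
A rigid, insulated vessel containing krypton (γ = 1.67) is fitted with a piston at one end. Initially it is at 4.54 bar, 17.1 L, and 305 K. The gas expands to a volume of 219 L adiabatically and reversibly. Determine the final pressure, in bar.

P₂ ≈ 0.0642 bar

Adiabatic: P₁V₁^γ = P₂V₂^γ ⇒ P₂ = P₁ (V₁/V₂)^γ.
P₂ = 4.54 × (17.1/219)^(1.67) = 0.06421 bar.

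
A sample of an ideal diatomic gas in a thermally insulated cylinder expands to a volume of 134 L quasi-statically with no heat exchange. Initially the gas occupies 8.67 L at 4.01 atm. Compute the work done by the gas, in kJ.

γ = 7/5 for a diatomic ideal gas.
P₂ = P₁(V₁/V₂)^γ = 4.01×(8.67/134)^(7/5) = 0.08678 atm.
For a reversible adiabat, W_by_gas = (P₁V₁ − P₂V₂)/(γ−1).
W_by = (406300×0.00867 − 8793×0.134) / (2/5) = 5861 J.

W ≈ 5.86 kJ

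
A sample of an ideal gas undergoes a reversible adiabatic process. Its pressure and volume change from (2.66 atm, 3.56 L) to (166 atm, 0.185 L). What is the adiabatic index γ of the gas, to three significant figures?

γ ≈ 1.40

PV^γ = const ⇒ γ = ln(P₂/P₁) / ln(V₁/V₂).
γ = ln(166/2.66) / ln(3.56/0.185) = 1.398.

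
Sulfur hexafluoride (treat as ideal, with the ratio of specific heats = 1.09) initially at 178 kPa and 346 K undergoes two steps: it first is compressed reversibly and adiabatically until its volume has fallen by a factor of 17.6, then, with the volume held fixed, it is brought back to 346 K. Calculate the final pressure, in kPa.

P₃ ≈ 3130 kPa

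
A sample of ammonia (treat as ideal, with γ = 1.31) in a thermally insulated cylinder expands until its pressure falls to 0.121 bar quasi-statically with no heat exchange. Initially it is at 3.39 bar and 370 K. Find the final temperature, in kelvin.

T₂ ≈ 168 K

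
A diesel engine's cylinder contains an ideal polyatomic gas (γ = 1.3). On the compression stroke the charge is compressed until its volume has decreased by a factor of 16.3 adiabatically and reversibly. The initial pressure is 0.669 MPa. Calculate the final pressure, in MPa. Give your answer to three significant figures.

P₂ ≈ 25.2 MPa

Adiabatic: P₁V₁^γ = P₂V₂^γ ⇒ P₂ = P₁ (V₁/V₂)^γ.
P₂ = 0.669 × 16.3^(1.3) = 25.19 MPa.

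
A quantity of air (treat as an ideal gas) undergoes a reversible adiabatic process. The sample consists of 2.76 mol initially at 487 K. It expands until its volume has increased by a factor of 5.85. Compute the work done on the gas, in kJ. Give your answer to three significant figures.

W ≈ -14.2 kJ

For a reversible adiabat TV^(γ−1) is constant, so T₂ = T₁ (V₁/V₂)^(γ−1).
γ = 7/5 for a diatomic ideal gas, so γ−1 = 2/5.
T₂ = 487 × (1/5.85)^(2/5) = 240.3 K.
Q = 0, so ΔU = W_on_gas = nCᵥΔT with Cᵥ = R/(γ−1) = 20.79 J/(mol·K).
ΔU = 2.76 × 20.79 × (240.3 − 487) = -14160 J.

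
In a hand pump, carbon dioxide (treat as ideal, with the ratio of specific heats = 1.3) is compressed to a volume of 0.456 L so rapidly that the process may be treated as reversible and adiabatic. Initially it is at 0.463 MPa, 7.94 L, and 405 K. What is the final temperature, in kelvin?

T₂ ≈ 954 K

For a reversible adiabat TV^(γ−1) is constant, so T₂ = T₁ (V₁/V₂)^(γ−1).
T₂ = 405 × (7.94/0.456)^(0.3) = 954.4 K.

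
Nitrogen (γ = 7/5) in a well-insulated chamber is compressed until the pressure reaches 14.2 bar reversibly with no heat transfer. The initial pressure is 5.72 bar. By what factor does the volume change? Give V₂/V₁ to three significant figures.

V₂/V₁ ≈ 0.522

From PV^γ = const, V₂/V₁ = (P₁/P₂)^(1/γ).
V₂/V₁ = (5.72/14.2)^(5/7) = 0.5223.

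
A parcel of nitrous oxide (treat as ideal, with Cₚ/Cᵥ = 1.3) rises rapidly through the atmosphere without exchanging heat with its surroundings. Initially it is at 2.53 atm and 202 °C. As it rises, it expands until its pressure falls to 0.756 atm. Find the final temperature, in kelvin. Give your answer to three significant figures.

Along an adiabat T P^((1−γ)/γ) is constant, so T₂ = T₁ (P₂/P₁)^((γ−1)/γ).
T₁ = 202 °C = 475.1 K.
T₂ = 475.1 × (0.756/2.53)^(0.231) = 359.6 K.

T₂ ≈ 360 K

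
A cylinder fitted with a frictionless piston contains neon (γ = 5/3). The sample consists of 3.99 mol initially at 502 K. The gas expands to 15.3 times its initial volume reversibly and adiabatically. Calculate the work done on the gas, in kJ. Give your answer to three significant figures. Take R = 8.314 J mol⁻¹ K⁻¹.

W ≈ -20.9 kJ

For a reversible adiabat TV^(γ−1) is constant, so T₂ = T₁ (V₁/V₂)^(γ−1).
T₂ = 502 × (1/15.3)^(2/3) = 81.45 K.
Q = 0, so ΔU = W_on_gas = nCᵥΔT with Cᵥ = R/(γ−1) = 12.47 J/(mol·K).
ΔU = 3.99 × 12.47 × (81.45 − 502) = -20930 J.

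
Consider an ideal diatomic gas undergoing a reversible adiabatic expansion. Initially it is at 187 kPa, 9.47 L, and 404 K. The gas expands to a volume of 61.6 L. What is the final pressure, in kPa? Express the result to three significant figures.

P₂ ≈ 13.6 kPa

Adiabatic: P₁V₁^γ = P₂V₂^γ ⇒ P₂ = P₁ (V₁/V₂)^γ.
γ = 7/5 for a diatomic ideal gas.
P₂ = 187 × (9.47/61.6)^(7/5) = 13.59 kPa.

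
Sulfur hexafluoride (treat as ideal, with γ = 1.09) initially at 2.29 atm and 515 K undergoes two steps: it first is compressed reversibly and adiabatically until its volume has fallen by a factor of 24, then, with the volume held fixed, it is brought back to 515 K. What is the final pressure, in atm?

Adiabatic step (PV^γ = const): P₂ = 2.29×24^(1.09) = 73.16 atm; T₂ = 515×24^(0.09) = 685.5 K.
Isochoric: P₃ = P₂(T₃/T₂) = 73.16 × (515/685.5) = 54.96 atm.

P₃ ≈ 55.0 atm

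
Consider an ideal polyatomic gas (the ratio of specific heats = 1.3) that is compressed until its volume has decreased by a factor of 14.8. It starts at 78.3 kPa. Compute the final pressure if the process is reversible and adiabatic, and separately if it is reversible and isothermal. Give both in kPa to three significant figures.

adiabatic: 2600 kPa; isothermal: 1160 kPa

Isothermal: P₂ = P₁(V₁/V₂) = 78.3×14.8 = 1159 kPa.
Adiabatic: P₂ = P₁(V₁/V₂)^γ = 78.3×14.8^(1.3) = 2601 kPa.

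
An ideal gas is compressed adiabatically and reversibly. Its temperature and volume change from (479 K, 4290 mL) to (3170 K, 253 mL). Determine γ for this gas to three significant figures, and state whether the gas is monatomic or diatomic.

TV^(γ−1) = const ⇒ γ − 1 = ln(T₂/T₁) / ln(V₁/V₂).
γ = 1 + ln(3170/479) / ln(4290/253) = 1.668.
γ ≈ 1.67 is close to 5/3, so the gas is monatomic.

γ ≈ 1.67; monatomic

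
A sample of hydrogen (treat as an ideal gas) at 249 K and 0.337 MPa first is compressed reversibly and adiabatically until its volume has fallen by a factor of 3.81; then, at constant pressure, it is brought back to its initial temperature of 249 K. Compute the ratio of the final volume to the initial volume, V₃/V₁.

V₃/V₁ ≈ 0.154

For a diatomic ideal gas γ = 7/5.
Adiabatic step: V₂/V₁ = 0.2625; T₂ = T₁·3.81^(2/5) = 425.2 K.
Isobaric step: V₃/V₂ = T₃/T₂ = 249/425.2.
V₃/V₁ = (V₂/V₁)(V₃/V₂) = 0.2625 × (249/425.2) = 0.1537.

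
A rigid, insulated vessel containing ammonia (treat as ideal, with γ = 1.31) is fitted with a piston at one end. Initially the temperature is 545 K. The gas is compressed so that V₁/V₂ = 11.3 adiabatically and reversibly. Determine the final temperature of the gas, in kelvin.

For a reversible adiabat TV^(γ−1) is constant, so T₂ = T₁ (V₁/V₂)^(γ−1).
T₂ = 545 × 11.3^(0.31) = 1156 K.

T₂ ≈ 1160 K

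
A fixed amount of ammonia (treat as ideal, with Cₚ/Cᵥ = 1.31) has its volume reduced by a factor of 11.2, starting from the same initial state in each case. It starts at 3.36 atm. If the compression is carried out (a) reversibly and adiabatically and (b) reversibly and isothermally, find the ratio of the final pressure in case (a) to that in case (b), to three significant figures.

Isothermal: P_b = P₁(V₁/V₂) = 3.36×11.2.
Adiabatic: P_a = P₁(V₁/V₂)^γ = 3.36×11.2^(1.31).
P_a/P_b = (V₁/V₂)^(γ−1) = 11.2^(0.31) = 2.115.

P_adiabatic / P_isothermal ≈ 2.11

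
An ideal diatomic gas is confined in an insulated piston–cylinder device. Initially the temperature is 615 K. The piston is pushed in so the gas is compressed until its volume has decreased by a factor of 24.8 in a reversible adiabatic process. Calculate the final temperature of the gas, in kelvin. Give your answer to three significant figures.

T₂ ≈ 2220 K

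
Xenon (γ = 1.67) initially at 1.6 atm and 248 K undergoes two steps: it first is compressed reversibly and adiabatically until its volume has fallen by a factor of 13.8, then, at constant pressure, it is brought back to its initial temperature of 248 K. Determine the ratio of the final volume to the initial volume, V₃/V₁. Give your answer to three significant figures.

Adiabatic step: V₂/V₁ = 0.07246; T₂ = T₁·13.8^(0.67) = 1439 K.
Isobaric step: V₃/V₂ = T₃/T₂ = 248/1439.
V₃/V₁ = (V₂/V₁)(V₃/V₂) = 0.07246 × (248/1439) = 0.01249.

V₃/V₁ ≈ 0.0125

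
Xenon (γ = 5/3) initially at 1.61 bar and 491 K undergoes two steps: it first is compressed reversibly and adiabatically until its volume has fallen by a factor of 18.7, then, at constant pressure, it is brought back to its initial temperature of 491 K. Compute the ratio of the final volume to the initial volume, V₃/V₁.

V₃/V₁ ≈ 0.00759

Adiabatic step: V₂/V₁ = 0.05348; T₂ = T₁·18.7^(2/3) = 3459 K.
Isobaric step: V₃/V₂ = T₃/T₂ = 491/3459.
V₃/V₁ = (V₂/V₁)(V₃/V₂) = 0.05348 × (491/3459) = 0.00759.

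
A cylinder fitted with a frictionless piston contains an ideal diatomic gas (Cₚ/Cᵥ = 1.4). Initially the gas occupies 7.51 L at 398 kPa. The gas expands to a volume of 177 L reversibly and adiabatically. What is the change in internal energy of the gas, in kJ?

ΔU ≈ -5.36 kJ

P₂ = P₁(V₁/V₂)^γ = 398×(7.51/177)^(1.4) = 4.771 kPa.
For a reversible adiabat, W_by_gas = (P₁V₁ − P₂V₂)/(γ−1).
W_by = (398000×0.00751 − 4771×0.177) / (0.4) = 5361 J.
Q = 0 ⇒ ΔU = −W_by = -5361 J.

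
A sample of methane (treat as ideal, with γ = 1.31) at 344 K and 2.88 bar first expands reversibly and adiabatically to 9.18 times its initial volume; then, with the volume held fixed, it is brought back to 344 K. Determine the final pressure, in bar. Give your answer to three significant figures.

Adiabatic step (PV^γ = const): P₂ = 2.88×(1/9.18)^(1.31) = 0.1578 bar; T₂ = 344×(1/9.18)^(0.31) = 173 K.
Isochoric: P₃ = P₂(T₃/T₂) = 0.1578 × (344/173) = 0.3137 bar.

P₃ ≈ 0.314 bar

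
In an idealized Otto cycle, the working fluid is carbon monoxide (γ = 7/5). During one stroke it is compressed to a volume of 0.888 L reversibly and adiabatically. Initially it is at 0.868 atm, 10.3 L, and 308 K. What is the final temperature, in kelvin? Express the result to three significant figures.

T₂ ≈ 821 K

For a reversible adiabat TV^(γ−1) is constant, so T₂ = T₁ (V₁/V₂)^(γ−1).
T₂ = 308 × (10.3/0.888)^(2/5) = 821 K.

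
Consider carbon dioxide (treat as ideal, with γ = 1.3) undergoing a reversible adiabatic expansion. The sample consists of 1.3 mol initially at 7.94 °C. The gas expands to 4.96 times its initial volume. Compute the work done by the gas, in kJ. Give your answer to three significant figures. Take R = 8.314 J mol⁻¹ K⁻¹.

W ≈ 3.86 kJ

For a reversible adiabat TV^(γ−1) is constant, so T₂ = T₁ (V₁/V₂)^(γ−1).
T₁ = 7.94 °C = 281.1 K.
T₂ = 281.1 × (1/4.96)^(0.3) = 173.9 K.
Q = 0, so ΔU = W_on_gas = nCᵥΔT with Cᵥ = R/(γ−1) = 27.71 J/(mol·K).
ΔU = 1.3 × 27.71 × (173.9 − 281.1) = -3863 J.
Work done by the gas = −ΔU = 3863 J.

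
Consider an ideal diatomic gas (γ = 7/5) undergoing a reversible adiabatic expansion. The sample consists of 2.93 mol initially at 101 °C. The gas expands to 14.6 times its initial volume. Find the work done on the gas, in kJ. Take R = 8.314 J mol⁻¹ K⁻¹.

W ≈ -15.0 kJ

For a reversible adiabat TV^(γ−1) is constant, so T₂ = T₁ (V₁/V₂)^(γ−1).
T₁ = 101 °C = 374.1 K.
T₂ = 374.1 × (1/14.6)^(2/5) = 128 K.
Q = 0, so ΔU = W_on_gas = nCᵥΔT with Cᵥ = R/(γ−1) = 20.79 J/(mol·K).
ΔU = 2.93 × 20.79 × (128 − 374.1) = -14990 J.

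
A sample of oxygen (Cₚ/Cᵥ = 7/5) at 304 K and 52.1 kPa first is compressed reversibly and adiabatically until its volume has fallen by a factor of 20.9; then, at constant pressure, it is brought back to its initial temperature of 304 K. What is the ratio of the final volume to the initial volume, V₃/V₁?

V₃/V₁ ≈ 0.0142

Adiabatic step: V₂/V₁ = 0.04785; T₂ = T₁·20.9^(2/5) = 1025 K.
Isobaric step: V₃/V₂ = T₃/T₂ = 304/1025.
V₃/V₁ = (V₂/V₁)(V₃/V₂) = 0.04785 × (304/1025) = 0.01418.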